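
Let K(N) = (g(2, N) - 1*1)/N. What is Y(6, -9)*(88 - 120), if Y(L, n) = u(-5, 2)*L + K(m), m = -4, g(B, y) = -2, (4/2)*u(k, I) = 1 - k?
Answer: -600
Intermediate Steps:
u(k, I) = 1/2 - k/2 (u(k, I) = (1 - k)/2 = 1/2 - k/2)
K(N) = -3/N (K(N) = (-2 - 1*1)/N = (-2 - 1)/N = -3/N)
Y(L, n) = 3/4 + 3*L (Y(L, n) = (1/2 - 1/2*(-5))*L - 3/(-4) = (1/2 + 5/2)*L - 3*(-1/4) = 3*L + 3/4 = 3/4 + 3*L)
Y(6, -9)*(88 - 120) = (3/4 + 3*6)*(88 - 120) = (3/4 + 18)*(-32) = (75/4)*(-32) = -600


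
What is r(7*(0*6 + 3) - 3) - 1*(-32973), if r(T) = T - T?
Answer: 32973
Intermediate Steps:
r(T) = 0
r(7*(0*6 + 3) - 3) - 1*(-32973) = 0 - 1*(-32973) = 0 + 32973 = 32973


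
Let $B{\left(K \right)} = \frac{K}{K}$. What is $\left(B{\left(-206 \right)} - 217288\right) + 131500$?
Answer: $-85787$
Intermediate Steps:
$B{\left(K \right)} = 1$
$\left(B{\left(-206 \right)} - 217288\right) + 131500 = \left(1 - 217288\right) + 131500 = -217287 + 131500 = -85787$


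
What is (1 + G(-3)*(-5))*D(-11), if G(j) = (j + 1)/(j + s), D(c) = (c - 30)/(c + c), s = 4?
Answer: 41/2 ≈ 20.500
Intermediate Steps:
D(c) = (-30 + c)/(2*c) (D(c) = (-30 + c)/((2*c)) = (-30 + c)*(1/(2*c)) = (-30 + c)/(2*c))
G(j) = (1 + j)/(4 + j) (G(j) = (j + 1)/(j + 4) = (1 + j)/(4 + j))
(1 + G(-3)*(-5))*D(-11) = (1 + ((1 - 3)/(4 - 3))*(-5))*((½)*(-30 - 11)/(-11)) = (1 + (-2/1)*(-5))*((½)*(-1/11)*(-41)) = (1 + (1*(-2))*(-5))*(41/22) = (1 - 2*(-5))*(41/22) = (1 + 10)*(41/22) = 11*(41/22) = 41/2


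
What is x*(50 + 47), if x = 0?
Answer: 0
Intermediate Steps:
x*(50 + 47) = 0*(50 + 47) = 0*97 = 0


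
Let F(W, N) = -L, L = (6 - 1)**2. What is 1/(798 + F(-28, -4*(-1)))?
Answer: 1/773 ≈ 0.0012937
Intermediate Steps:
L = 25 (L = 5**2 = 25)
F(W, N) = -25 (F(W, N) = -1*25 = -25)
1/(798 + F(-28, -4*(-1))) = 1/(798 - 25) = 1/773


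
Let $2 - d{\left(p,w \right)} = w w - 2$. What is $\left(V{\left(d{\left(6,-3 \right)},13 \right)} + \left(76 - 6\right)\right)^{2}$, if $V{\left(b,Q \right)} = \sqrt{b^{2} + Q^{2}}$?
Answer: $\left(70 + \sqrt{194}\right)^{2} \approx 7044.0$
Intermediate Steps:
$d{\left(p,w \right)} = 4 - w^{2}$ ($d{\left(p,w \right)} = 2 - \left(w w - 2\right) = 2 - \left(w^{2} - 2\right) = 2 - \left(-2 + w^{2}\right) = 4 - w^{2}$)
$V{\left(b,Q \right)} = \sqrt{Q^{2} + b^{2}}$
$\left(V{\left(d{\left(6,-3 \right)},13 \right)} + \left(76 - 6\right)\right)^{2} = \left(\sqrt{13^{2} + \left(4 - \left(-3\right)^{2}\right)^{2}} + \left(76 - 6\right)\right)^{2} = \left(\sqrt{169 + \left(4 - 9\right)^{2}} + \left(76 - 6\right)\right)^{2} = \left(\sqrt{169 + \left(4 - 9\right)^{2}} + 70\right)^{2} = \left(\sqrt{169 + \left(-5\right)^{2}} + 70\right)^{2} = \left(\sqrt{169 + 25} + 70\right)^{2} = \left(\sqrt{194} + 70\right)^{2} = \left(70 + \sqrt{194}\right)^{2}$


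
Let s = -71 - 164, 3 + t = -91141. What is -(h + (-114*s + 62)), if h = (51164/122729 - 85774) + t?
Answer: 18417398950/122729 ≈ 1.5007e+5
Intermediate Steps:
t = -91144 (t = -3 - 91141 = -91144)
s = -235
h = -21712918058/122729 (h = (51164/122729 - 85774) - 91144 = -10526906082/122729 - 91144 = -21712918058/122729 ≈ -1.7692e+5)
-(h + (-114*s + 62)) = -(-21712918058/122729 + (-114*(-235) + 62)) = -(-21712918058/122729 + (26790 + 62)) = -(-21712918058/122729 + 26852) = -1*(-18417398950/122729) = 18417398950/122729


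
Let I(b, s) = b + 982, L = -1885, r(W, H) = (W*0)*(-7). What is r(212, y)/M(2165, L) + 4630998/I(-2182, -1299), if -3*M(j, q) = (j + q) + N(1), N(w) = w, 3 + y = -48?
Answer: -771833/200 ≈ -3859.2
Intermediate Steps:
y = -51 (y = -3 - 48 = -51)
r(W, H) = 0 (r(W, H) = 0*(-7) = 0)
I(b, s) = 982 + b
M(j, q) = -⅓ - j/3 - q/3 (M(j, q) = -((j + q) + 1)/3 = -(1 + j + q)/3 = -⅓ - j/3 - q/3)
r(212, y)/M(2165, L) + 4630998/I(-2182, -1299) = 0/(-⅓ - ⅓*2165 - ⅓*(-1885)) + 4630998/(982 - 2182) = 0/(-⅓ - 2165/3 + 1885/3) + 4630998/(-1200) = 0/(-281/3) + 4630998*(-1/1200) = 0*(-3/281) - 771833/200 = 0 - 771833/200 = -771833/200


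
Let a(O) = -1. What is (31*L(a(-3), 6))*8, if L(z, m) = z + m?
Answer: 1240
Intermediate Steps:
L(z, m) = m + z
(31*L(a(-3), 6))*8 = (31*(6 - 1))*8 = (31*5)*8 = 155*8 = 1240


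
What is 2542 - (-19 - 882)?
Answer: 3443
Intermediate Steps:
2542 - (-19 - 882) = 2542 - 1*(-901) = 2542 + 901 = 3443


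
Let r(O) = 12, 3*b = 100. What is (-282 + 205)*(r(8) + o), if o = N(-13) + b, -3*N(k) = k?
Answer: -11473/3 ≈ -3824.3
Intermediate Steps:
b = 100/3 (b = (⅓)*100 = 100/3 ≈ 33.333)
N(k) = -k/3
o = 113/3 (o = -⅓*(-13) + 100/3 = 13/3 + 100/3 = 113/3 ≈ 37.667)
(-282 + 205)*(r(8) + o) = (-282 + 205)*(12 + 113/3) = -77*149/3 = -11473/3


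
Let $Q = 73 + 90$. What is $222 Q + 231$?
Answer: $36417$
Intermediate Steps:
$Q = 163$
$222 Q + 231 = 222 \cdot 163 + 231 = 36186 + 231 = 36417$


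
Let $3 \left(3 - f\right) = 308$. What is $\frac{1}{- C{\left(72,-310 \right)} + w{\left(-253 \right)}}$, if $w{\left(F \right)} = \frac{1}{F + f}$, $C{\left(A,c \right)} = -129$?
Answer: $\frac{1058}{136479} \approx 0.0077521$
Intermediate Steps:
$f = - \frac{299}{3}$ ($f = 3 - \frac{308}{3} = - \frac{299}{3} \approx -99.667$)
$w{\left(F \right)} = \frac{1}{- \frac{299}{3} + F}$ ($w{\left(F \right)} = \frac{1}{F - \frac{299}{3}} = \frac{1}{- \frac{299}{3} + F}$)
$\frac{1}{- C{\left(72,-310 \right)} + w{\left(-253 \right)}} = \frac{1}{\left(-1\right) \left(-129\right) + \frac{3}{-299 + 3 \left(-253\right)}} = \frac{1}{129 + \frac{3}{-299 - 759}} = \frac{1}{129 + \frac{3}{-1058}} = \frac{1}{129 + 3 \left(- \frac{1}{1058}\right)} = \frac{1}{129 - \frac{3}{1058}} = \frac{1}{\frac{136479}{1058}} = \frac{1058}{136479}$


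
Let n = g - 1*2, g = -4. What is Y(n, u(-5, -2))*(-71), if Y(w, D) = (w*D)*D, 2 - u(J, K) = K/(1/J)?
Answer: 27264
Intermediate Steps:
u(J, K) = 2 - J*K (u(J, K) = 2 - K/(1/J) = 2 - K*J = 2 - J*K)
n = -6 (n = -4 - 1*2 = -4 - 2 = -6)
Y(w, D) = w*D² (Y(w, D) = (D*w)*D = w*D²)
Y(n, u(-5, -2))*(-71) = -6*(2 - 1*(-5)*(-2))²*(-71) = -6*(2 - 10)²*(-71) = -6*(-8)²*(-71) = -6*64*(-71) = -384*(-71) = 27264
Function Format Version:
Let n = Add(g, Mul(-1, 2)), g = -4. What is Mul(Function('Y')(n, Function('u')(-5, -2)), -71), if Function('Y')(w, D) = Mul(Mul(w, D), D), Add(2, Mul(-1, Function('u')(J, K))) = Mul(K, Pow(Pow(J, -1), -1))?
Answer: 27264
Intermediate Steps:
Function('u')(J, K) = Add(2, Mul(-1, J, K)) (Function('u')(J, K) = Add(2, Mul(-1, Mul(K, Pow(Pow(J, -1), -1)))) = Add(2, Mul(-1, Mul(K, J))) = Add(2, Mul(-1, Mul(J, K))) = Add(2, Mul(-1, J, K)))
n = -6 (n = Add(-4, Mul(-1, 2)) = Add(-4, -2) = -6)
Function('Y')(w, D) = Mul(w, Pow(D, 2)) (Function('Y')(w, D) = Mul(Mul(D, w), D) = Mul(w, Pow(D, 2)))
Mul(Function('Y')(n, Function('u')(-5, -2)), -71) = Mul(Mul(-6, Pow(Add(2, Mul(-1, -5, -2)), 2)), -71) = Mul(Mul(-6, Pow(Add(2, -10), 2)), -71) = Mul(Mul(-6, Pow(-8, 2)), -71) = Mul(Mul(-6, 64), -71) = Mul(-384, -71) = 27264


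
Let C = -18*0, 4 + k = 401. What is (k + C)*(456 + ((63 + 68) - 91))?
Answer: 196912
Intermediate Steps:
k = 397 (k = -4 + 401 = 397)
C = 0
(k + C)*(456 + ((63 + 68) - 91)) = (397 + 0)*(456 + ((63 + 68) - 91)) = 397*(456 + (131 - 91)) = 397*(456 + 40) = 397*496 = 196912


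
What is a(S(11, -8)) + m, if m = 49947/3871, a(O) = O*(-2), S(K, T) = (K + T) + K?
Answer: -58441/3871 ≈ -15.097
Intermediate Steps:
S(K, T) = T + 2*K
a(O) = -2*O
m = 49947/3871 (m = 49947*(1/3871) = 49947/3871 ≈ 12.903)
a(S(11, -8)) + m = -2*(-8 + 2*11) + 49947/3871 = -2*(-8 + 22) + 49947/3871 = -2*14 + 49947/3871 = -28 + 49947/3871 = -58441/3871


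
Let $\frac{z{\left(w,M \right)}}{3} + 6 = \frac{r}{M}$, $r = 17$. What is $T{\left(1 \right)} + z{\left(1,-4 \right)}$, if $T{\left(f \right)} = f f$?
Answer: $- \frac{119}{4} \approx -29.75$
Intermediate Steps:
$z{\left(w,M \right)} = -18 + \frac{51}{M}$ ($z{\left(w,M \right)} = -18 + 3 \frac{17}{M} = -18 + \frac{51}{M}$)
$T{\left(f \right)} = f^{2}$
$T{\left(1 \right)} + z{\left(1,-4 \right)} = 1^{2} - \left(18 - \frac{51}{-4}\right) = 1 + \left(-18 + 51 \left(- \frac{1}{4}\right)\right) = 1 - \frac{123}{4} = - \frac{119}{4}$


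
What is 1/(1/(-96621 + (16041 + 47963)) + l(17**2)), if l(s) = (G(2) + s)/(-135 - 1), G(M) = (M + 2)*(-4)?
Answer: -4435912/8904577 ≈ -0.49816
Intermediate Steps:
G(M) = -8 - 4*M (G(M) = (2 + M)*(-4) = -8 - 4*M)
l(s) = 2/17 - s/136 (l(s) = ((-8 - 4*2) + s)/(-135 - 1) = ((-8 - 8) + s)/(-136) = (-16 + s)*(-1/136) = 2/17 - s/136)
1/(1/(-96621 + (16041 + 47963)) + l(17**2)) = 1/(1/(-96621 + (16041 + 47963)) + (2/17 - 1/136*17**2)) = 1/(1/(-96621 + 64004) + (2/17 - 1/136*289)) = 1/(1/(-32617) + (2/17 - 17/8)) = 1/(-1/32617 - 273/136) = 1/(-8904577/4435912) = -4435912/8904577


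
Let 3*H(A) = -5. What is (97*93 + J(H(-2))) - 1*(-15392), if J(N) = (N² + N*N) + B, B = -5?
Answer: 219722/9 ≈ 24414.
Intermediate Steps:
H(A) = -5/3 (H(A) = (⅓)*(-5) = -5/3)
J(N) = -5 + 2*N² (J(N) = (N² + N*N) - 5 = (N² + N²) - 5 = 2*N² - 5 = -5 + 2*N²)
(97*93 + J(H(-2))) - 1*(-15392) = (97*93 + (-5 + 2*(-5/3)²)) - 1*(-15392) = (9021 + (-5 + 2*(25/9))) + 15392 = (9021 + (-5 + 50/9)) + 15392 = (9021 + 5/9) + 15392 = 81194/9 + 15392 = 219722/9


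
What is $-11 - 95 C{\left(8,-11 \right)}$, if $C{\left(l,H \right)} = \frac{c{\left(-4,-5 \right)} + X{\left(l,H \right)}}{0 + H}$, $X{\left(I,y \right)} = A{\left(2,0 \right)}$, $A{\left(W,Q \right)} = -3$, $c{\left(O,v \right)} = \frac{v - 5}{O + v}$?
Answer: $- \frac{2704}{99} \approx -27.313$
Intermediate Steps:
$c{\left(O,v \right)} = \frac{-5 + v}{O + v}$
$X{\left(I,y \right)} = -3$
$C{\left(l,H \right)} = - \frac{17}{9 H}$ ($C{\left(l,H \right)} = \frac{\frac{-5 - 5}{-4 - 5} - 3}{0 + H} = \frac{\frac{1}{-9} \left(-10\right) - 3}{H} = \frac{\left(- \frac{1}{9}\right) \left(-10\right) - 3}{H} = \frac{\frac{10}{9} - 3}{H} = - \frac{17}{9 H}$)
$-11 - 95 C{\left(8,-11 \right)} = -11 - 95 \left(- \frac{17}{9 \left(-11\right)}\right) = -11 - 95 \left(\left(- \frac{17}{9}\right) \left(- \frac{1}{11}\right)\right) = -11 - \frac{1615}{99} = - \frac{2704}{99}$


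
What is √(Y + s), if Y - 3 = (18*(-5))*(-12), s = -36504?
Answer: I*√35421 ≈ 188.2*I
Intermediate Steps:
Y = 1083 (Y = 3 + (18*(-5))*(-12) = 3 - 90*(-12) = 3 + 1080 = 1083)
√(Y + s) = √(1083 - 36504) = √(-35421) = I*√35421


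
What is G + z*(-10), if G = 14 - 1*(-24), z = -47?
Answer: 508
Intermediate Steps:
G = 38 (G = 14 + 24 = 38)
G + z*(-10) = 38 - 47*(-10) = 38 + 470 = 508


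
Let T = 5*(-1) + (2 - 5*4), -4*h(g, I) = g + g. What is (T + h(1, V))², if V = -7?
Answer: 2209/4 ≈ 552.25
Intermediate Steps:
h(g, I) = -g/2 (h(g, I) = -(g + g)/4 = -g/2)
T = -23 (T = -5 + (2 - 20) = -5 - 18 = -23)
(T + h(1, V))² = (-23 - ½*1)² = (-23 - ½)² = (-47/2)² = 2209/4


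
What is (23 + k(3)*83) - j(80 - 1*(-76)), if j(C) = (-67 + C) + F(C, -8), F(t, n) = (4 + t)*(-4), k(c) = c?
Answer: 823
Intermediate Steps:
F(t, n) = -16 - 4*t
j(C) = -83 - 3*C (j(C) = (-67 + C) + (-16 - 4*C) = -83 - 3*C)
(23 + k(3)*83) - j(80 - 1*(-76)) = (23 + 3*83) - (-83 - 3*(80 - 1*(-76))) = (23 + 249) - (-83 - 3*(80 + 76)) = 272 - (-83 - 3*156) = 272 - (-83 - 468) = 272 - 1*(-551) = 272 + 551 = 823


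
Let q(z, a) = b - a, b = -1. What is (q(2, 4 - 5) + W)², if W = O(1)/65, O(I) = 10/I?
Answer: 4/169 ≈ 0.023669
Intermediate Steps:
q(z, a) = -1 - a
W = 2/13 (W = (10/1)/65 = (10*1)*(1/65) = 10*(1/65) = 2/13 ≈ 0.15385)
(q(2, 4 - 5) + W)² = ((-1 - (4 - 5)) + 2/13)² = ((-1 - 1*(-1)) + 2/13)² = ((-1 + 1) + 2/13)² = (0 + 2/13)² = (2/13)² = 4/169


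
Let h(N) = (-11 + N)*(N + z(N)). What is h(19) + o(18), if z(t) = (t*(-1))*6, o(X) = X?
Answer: -742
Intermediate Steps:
z(t) = -6*t (z(t) = -t*6 = -6*t)
h(N) = -5*N*(-11 + N) (h(N) = (-11 + N)*(N - 6*N) = (-11 + N)*(-5*N) = -5*N*(-11 + N))
h(19) + o(18) = 5*19*(11 - 1*19) + 18 = 5*19*(11 - 19) + 18 = 5*19*(-8) + 18 = -760 + 18 = -742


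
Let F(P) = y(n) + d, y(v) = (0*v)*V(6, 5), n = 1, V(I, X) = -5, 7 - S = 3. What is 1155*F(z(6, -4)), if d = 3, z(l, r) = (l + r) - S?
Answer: 3465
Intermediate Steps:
S = 4 (S = 7 - 1*3 = 7 - 3 = 4)
y(v) = 0 (y(v) = (0*v)*(-5) = 0*(-5) = 0)
z(l, r) = -4 + l + r (z(l, r) = (l + r) - 1*4 = (l + r) - 4 = -4 + l + r)
F(P) = 3 (F(P) = 0 + 3 = 3)
1155*F(z(6, -4)) = 1155*3 = 3465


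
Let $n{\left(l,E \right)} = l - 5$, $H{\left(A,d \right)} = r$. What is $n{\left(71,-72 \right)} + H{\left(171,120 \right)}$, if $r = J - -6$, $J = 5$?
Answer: $77$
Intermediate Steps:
$r = 11$ ($r = 5 - -6 = 5 + 6 = 11$)
$H{\left(A,d \right)} = 11$
$n{\left(l,E \right)} = -5 + l$
$n{\left(71,-72 \right)} + H{\left(171,120 \right)} = \left(-5 + 71\right) + 11 = 66 + 11 = 77$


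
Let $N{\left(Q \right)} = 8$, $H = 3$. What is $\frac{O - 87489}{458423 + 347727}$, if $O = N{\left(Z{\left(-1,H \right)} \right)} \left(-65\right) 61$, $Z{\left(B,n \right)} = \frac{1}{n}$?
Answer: $- \frac{5183}{35050} \approx -0.14787$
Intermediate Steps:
$O = -31720$ ($O = 8 \left(-65\right) 61 = \left(-520\right) 61 = -31720$)
$\frac{O - 87489}{458423 + 347727} = \frac{-31720 - 87489}{458423 + 347727} = - \frac{119209}{806150} = \left(-119209\right) \frac{1}{806150} = - \frac{5183}{35050}$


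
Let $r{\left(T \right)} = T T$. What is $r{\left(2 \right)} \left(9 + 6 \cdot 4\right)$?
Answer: $132$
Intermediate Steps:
$r{\left(T \right)} = T^{2}$
$r{\left(2 \right)} \left(9 + 6 \cdot 4\right) = 2^{2} \left(9 + 6 \cdot 4\right) = 4 \left(9 + 24\right) = 4 \cdot 33 = 132$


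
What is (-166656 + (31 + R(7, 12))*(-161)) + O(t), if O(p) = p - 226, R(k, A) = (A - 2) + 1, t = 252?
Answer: -173392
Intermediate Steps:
R(k, A) = -1 + A (R(k, A) = (-2 + A) + 1 = -1 + A)
O(p) = -226 + p
(-166656 + (31 + R(7, 12))*(-161)) + O(t) = (-166656 + (31 + (-1 + 12))*(-161)) + (-226 + 252) = (-166656 + (31 + 11)*(-161)) + 26 = (-166656 + 42*(-161)) + 26 = (-166656 - 6762) + 26 = -173418 + 26 = -173392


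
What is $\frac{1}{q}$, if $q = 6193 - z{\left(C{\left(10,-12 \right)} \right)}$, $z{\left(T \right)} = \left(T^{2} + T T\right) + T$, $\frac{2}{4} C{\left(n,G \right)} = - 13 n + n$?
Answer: $- \frac{1}{108767} \approx -9.194 \cdot 10^{-6}$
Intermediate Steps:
$C{\left(n,G \right)} = - 24 n$ ($C{\left(n,G \right)} = 2 \left(- 13 n + n\right) = 2 \left(- 12 n\right) = - 24 n$)
$z{\left(T \right)} = T + 2 T^{2}$ ($z{\left(T \right)} = \left(T^{2} + T^{2}\right) + T = 2 T^{2} + T = T + 2 T^{2}$)
$q = -108767$ ($q = 6193 - \left(-24\right) 10 \left(1 + 2 \left(\left(-24\right) 10\right)\right) = 6193 - - 240 \left(1 + 2 \left(-240\right)\right) = 6193 - - 240 \left(1 - 480\right) = 6193 - \left(-240\right) \left(-479\right) = 6193 - 114960 = -108767$)
$\frac{1}{q} = \frac{1}{-108767} = - \frac{1}{108767}$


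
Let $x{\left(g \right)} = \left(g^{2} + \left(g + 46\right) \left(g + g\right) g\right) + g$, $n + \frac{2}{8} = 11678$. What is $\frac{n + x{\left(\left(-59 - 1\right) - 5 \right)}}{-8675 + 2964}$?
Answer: $\frac{578849}{22844} \approx 25.339$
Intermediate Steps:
$n = \frac{46711}{4}$ ($n = - \frac{1}{4} + 11678 = \frac{46711}{4} \approx 11678.0$)
$x{\left(g \right)} = g + g^{2} + 2 g^{2} \left(46 + g\right)$ ($x{\left(g \right)} = \left(g^{2} + \left(46 + g\right) 2 g g\right) + g = \left(g^{2} + 2 g \left(46 + g\right) g\right) + g = \left(g^{2} + 2 g^{2} \left(46 + g\right)\right) + g = g + g^{2} + 2 g^{2} \left(46 + g\right)$)
$\frac{n + x{\left(\left(-59 - 1\right) - 5 \right)}}{-8675 + 2964} = \frac{\frac{46711}{4} + \left(\left(-59 - 1\right) - 5\right) \left(1 + 2 \left(\left(-59 - 1\right) - 5\right)^{2} + 93 \left(\left(-59 - 1\right) - 5\right)\right)}{-8675 + 2964} = \frac{\frac{46711}{4} + \left(-60 - 5\right) \left(1 + 2 \left(-60 - 5\right)^{2} + 93 \left(-60 - 5\right)\right)}{-5711} = \left(\frac{46711}{4} - 65 \left(1 + 2 \left(-65\right)^{2} + 93 \left(-65\right)\right)\right) \left(- \frac{1}{5711}\right) = \left(\frac{46711}{4} - 65 \left(1 + 2 \cdot 4225 - 6045\right)\right) \left(- \frac{1}{5711}\right) = \left(\frac{46711}{4} - 65 \left(1 + 8450 - 6045\right)\right) \left(- \frac{1}{5711}\right) = \left(\frac{46711}{4} - 156390\right) \left(- \frac{1}{5711}\right) = \left(- \frac{578849}{4}\right) \left(- \frac{1}{5711}\right) = \frac{578849}{22844}$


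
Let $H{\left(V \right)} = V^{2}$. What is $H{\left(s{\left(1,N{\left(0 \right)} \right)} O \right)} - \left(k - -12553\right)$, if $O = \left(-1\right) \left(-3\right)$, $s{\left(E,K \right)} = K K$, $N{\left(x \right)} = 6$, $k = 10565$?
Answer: $-11454$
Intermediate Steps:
$s{\left(E,K \right)} = K^{2}$
$O = 3$
$H{\left(s{\left(1,N{\left(0 \right)} \right)} O \right)} - \left(k - -12553\right) = \left(6^{2} \cdot 3\right)^{2} - \left(10565 - -12553\right) = \left(36 \cdot 3\right)^{2} - \left(10565 + 12553\right) = 108^{2} - 23118 = 11664 - 23118 = -11454$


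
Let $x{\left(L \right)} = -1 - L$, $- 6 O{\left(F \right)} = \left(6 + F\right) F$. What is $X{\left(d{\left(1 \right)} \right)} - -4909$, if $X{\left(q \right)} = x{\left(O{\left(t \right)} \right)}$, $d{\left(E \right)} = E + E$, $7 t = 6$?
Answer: $\frac{240540}{49} \approx 4909.0$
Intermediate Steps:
$t = \frac{6}{7}$ ($t = \frac{1}{7} \cdot 6 = \frac{6}{7} \approx 0.85714$)
$d{\left(E \right)} = 2 E$
$O{\left(F \right)} = - \frac{F \left(6 + F\right)}{6}$ ($O{\left(F \right)} = - \frac{\left(6 + F\right) F}{6} = - \frac{F \left(6 + F\right)}{6}$)
$X{\left(q \right)} = - \frac{1}{49}$ ($X{\left(q \right)} = -1 - \left(- \frac{1}{6}\right) \frac{6}{7} \left(6 + \frac{6}{7}\right) = -1 - \left(- \frac{1}{6}\right) \frac{6}{7} \cdot \frac{48}{7} = -1 - - \frac{48}{49} = -1 + \frac{48}{49} = - \frac{1}{49}$)
$X{\left(d{\left(1 \right)} \right)} - -4909 = - \frac{1}{49} - -4909 = - \frac{1}{49} + 4909 = \frac{240540}{49}$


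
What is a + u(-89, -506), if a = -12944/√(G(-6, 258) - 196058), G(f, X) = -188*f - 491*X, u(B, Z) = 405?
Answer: 405 + 3236*I*√80402/40201 ≈ 405.0 + 22.825*I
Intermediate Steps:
G(f, X) = -491*X - 188*f
a = 3236*I*√80402/40201 (a = -12944/√((-491*258 - 188*(-6)) - 196058) = -12944/√((-126678 + 1128) - 196058) = -12944/√(-125550 - 196058) = -12944*(-I*√80402/160804) = -(-3236)*I*√80402/40201 = 3236*I*√80402/40201 ≈ 22.825*I)
a + u(-89, -506) = 3236*I*√80402/40201 + 405 = 405 + 3236*I*√80402/40201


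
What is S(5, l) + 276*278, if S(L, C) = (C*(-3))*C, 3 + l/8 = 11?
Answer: 64440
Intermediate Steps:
l = 64 (l = -24 + 8*11 = -24 + 88 = 64)
S(L, C) = -3*C² (S(L, C) = (-3*C)*C = -3*C²)
S(5, l) + 276*278 = -3*64² + 276*278 = -3*4096 + 76728 = -12288 + 76728 = 64440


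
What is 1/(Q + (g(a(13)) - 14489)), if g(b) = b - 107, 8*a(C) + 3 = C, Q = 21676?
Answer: 4/28325 ≈ 0.00014122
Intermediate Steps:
a(C) = -3/8 + C/8
g(b) = -107 + b
1/(Q + (g(a(13)) - 14489)) = 1/(21676 + ((-107 + (-3/8 + (⅛)*13)) - 14489)) = 1/(21676 + ((-107 + (-3/8 + 13/8)) - 14489)) = 1/(21676 + ((-107 + 5/4) - 14489)) = 1/(21676 + (-423/4 - 14489)) = 1/(21676 - 58379/4) = 1/(28325/4) = 4/28325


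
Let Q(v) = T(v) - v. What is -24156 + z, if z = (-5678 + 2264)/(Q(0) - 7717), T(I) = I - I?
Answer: -186408438/7717 ≈ -24156.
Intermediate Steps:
T(I) = 0
Q(v) = -v (Q(v) = 0 - v = -v)
z = 3414/7717 (z = (-5678 + 2264)/(-1*0 - 7717) = -3414/(0 - 7717) = -3414/(-7717) = -3414*(-1/7717) = 3414/7717 ≈ 0.44240)
-24156 + z = -24156 + 3414/7717 = -186408438/7717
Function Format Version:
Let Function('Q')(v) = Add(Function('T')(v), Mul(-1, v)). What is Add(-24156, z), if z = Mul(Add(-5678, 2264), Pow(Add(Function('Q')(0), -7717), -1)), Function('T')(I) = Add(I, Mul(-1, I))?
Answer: Rational(-186408438, 7717) ≈ -24156.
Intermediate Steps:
Function('T')(I) = 0
Function('Q')(v) = Mul(-1, v) (Function('Q')(v) = Add(0, Mul(-1, v)) = Mul(-1, v))
z = Rational(3414, 7717) (z = Mul(Add(-5678, 2264), Pow(Add(Mul(-1, 0), -7717), -1)) = Mul(-3414, Pow(Add(0, -7717), -1)) = Mul(-3414, Pow(-7717, -1)) = Mul(-3414, Rational(-1, 7717)) = Rational(3414, 7717) ≈ 0.44240)
Add(-24156, z) = Add(-24156, Rational(3414, 7717)) = Rational(-186408438, 7717)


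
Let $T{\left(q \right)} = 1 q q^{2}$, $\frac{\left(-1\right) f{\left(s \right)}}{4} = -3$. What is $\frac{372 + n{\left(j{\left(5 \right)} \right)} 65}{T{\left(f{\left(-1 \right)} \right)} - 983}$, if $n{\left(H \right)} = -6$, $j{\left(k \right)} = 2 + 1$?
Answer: $- \frac{18}{745} \approx -0.024161$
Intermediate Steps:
$f{\left(s \right)} = 12$ ($f{\left(s \right)} = \left(-4\right) \left(-3\right) = 12$)
$j{\left(k \right)} = 3$
$T{\left(q \right)} = q^{3}$ ($T{\left(q \right)} = q q^{2} = q^{3}$)
$\frac{372 + n{\left(j{\left(5 \right)} \right)} 65}{T{\left(f{\left(-1 \right)} \right)} - 983} = \frac{372 - 390}{12^{3} - 983} = \frac{372 - 390}{1728 - 983} = - \frac{18}{745}$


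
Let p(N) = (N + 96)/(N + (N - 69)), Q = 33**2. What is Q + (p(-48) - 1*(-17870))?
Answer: 1042729/55 ≈ 18959.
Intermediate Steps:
Q = 1089
p(N) = (96 + N)/(-69 + 2*N) (p(N) = (96 + N)/(N + (-69 + N)) = (96 + N)/(-69 + 2*N))
Q + (p(-48) - 1*(-17870)) = 1089 + ((96 - 48)/(-69 + 2*(-48)) - 1*(-17870)) = 1089 + (48/(-69 - 96) + 17870) = 1089 + (48/(-165) + 17870) = 1089 + (-1/165*48 + 17870) = 1089 + (-16/55 + 17870) = 1089 + 982834/55 = 1042729/55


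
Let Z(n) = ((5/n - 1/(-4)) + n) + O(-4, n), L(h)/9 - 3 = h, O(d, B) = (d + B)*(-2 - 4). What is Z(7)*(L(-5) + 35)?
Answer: -4777/28 ≈ -170.61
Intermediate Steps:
O(d, B) = -6*B - 6*d (O(d, B) = (B + d)*(-6) = -6*B - 6*d)
L(h) = 27 + 9*h
Z(n) = 97/4 - 5*n + 5/n (Z(n) = ((5/n - 1/(-4)) + n) + (-6*n - 6*(-4)) = ((5/n - 1*(-¼)) + n) + (-6*n + 24) = ((5/n + ¼) + n) + (24 - 6*n) = ((¼ + 5/n) + n) + (24 - 6*n) = (¼ + n + 5/n) + (24 - 6*n) = 97/4 - 5*n + 5/n)
Z(7)*(L(-5) + 35) = (97/4 - 5*7 + 5/7)*((27 + 9*(-5)) + 35) = (97/4 - 35 + 5*(⅐))*((27 - 45) + 35) = (97/4 - 35 + 5/7)*(-18 + 35) = -281/28*17 = -4777/28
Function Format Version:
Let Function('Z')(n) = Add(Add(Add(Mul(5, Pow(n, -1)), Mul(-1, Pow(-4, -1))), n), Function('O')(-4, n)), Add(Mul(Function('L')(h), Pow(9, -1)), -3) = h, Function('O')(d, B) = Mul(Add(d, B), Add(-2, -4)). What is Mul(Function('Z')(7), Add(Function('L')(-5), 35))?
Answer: Rational(-4777, 28) ≈ -170.61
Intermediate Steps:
Function('O')(d, B) = Add(Mul(-6, B), Mul(-6, d)) (Function('O')(d, B) = Mul(Add(B, d), -6) = Add(Mul(-6, B), Mul(-6, d)))
Function('L')(h) = Add(27, Mul(9, h))
Function('Z')(n) = Add(Rational(97, 4), Mul(-5, n), Mul(5, Pow(n, -1))) (Function('Z')(n) = Add(Add(Add(Mul(5, Pow(n, -1)), Mul(-1, Pow(-4, -1))), n), Add(Mul(-6, n), Mul(-6, -4))) = Add(Add(Add(Mul(5, Pow(n, -1)), Mul(-1, Rational(-1, 4))), n), Add(Mul(-6, n), 24)) = Add(Add(Add(Mul(5, Pow(n, -1)), Rational(1, 4)), n), Add(24, Mul(-6, n))) = Add(Add(Add(Rational(1, 4), Mul(5, Pow(n, -1))), n), Add(24, Mul(-6, n))) = Add(Add(Rational(1, 4), n, Mul(5, Pow(n, -1))), Add(24, Mul(-6, n))) = Add(Rational(97, 4), Mul(-5, n), Mul(5, Pow(n, -1))))
Mul(Function('Z')(7), Add(Function('L')(-5), 35)) = Mul(Add(Rational(97, 4), Mul(-5, 7), Mul(5, Pow(7, -1))), Add(Add(27, Mul(9, -5)), 35)) = Mul(Add(Rational(97, 4), -35, Mul(5, Rational(1, 7))), Add(Add(27, -45), 35)) = Mul(Add(Rational(97, 4), -35, Rational(5, 7)), Add(-18, 35)) = Mul(Rational(-281, 28), 17) = Rational(-4777, 28)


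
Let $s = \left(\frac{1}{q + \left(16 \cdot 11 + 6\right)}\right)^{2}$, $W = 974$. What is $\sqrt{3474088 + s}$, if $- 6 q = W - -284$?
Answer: $\frac{\sqrt{23932992241}}{83} \approx 1863.9$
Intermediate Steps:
$q = - \frac{629}{3}$ ($q = - \frac{974 - -284}{6} = - \frac{974 + 284}{6} = \left(- \frac{1}{6}\right) 1258 = - \frac{629}{3} \approx -209.67$)
$s = \frac{9}{6889}$ ($s = \left(\frac{1}{- \frac{629}{3} + \left(16 \cdot 11 + 6\right)}\right)^{2} = \left(\frac{1}{- \frac{629}{3} + \left(176 + 6\right)}\right)^{2} = \left(\frac{1}{- \frac{629}{3} + 182}\right)^{2} = \left(\frac{1}{- \frac{83}{3}}\right)^{2} = \left(- \frac{3}{83}\right)^{2} = \frac{9}{6889} \approx 0.0013064$)
$\sqrt{3474088 + s} = \sqrt{3474088 + \frac{9}{6889}} = \sqrt{\frac{23932992241}{6889}} = \frac{\sqrt{23932992241}}{83}$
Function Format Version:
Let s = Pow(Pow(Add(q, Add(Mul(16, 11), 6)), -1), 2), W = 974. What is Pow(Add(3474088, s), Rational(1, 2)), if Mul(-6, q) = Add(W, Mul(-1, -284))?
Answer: Mul(Rational(1, 83), Pow(23932992241, Rational(1, 2))) ≈ 1863.9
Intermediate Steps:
q = Rational(-629, 3) (q = Mul(Rational(-1, 6), Add(974, Mul(-1, -284))) = Mul(Rational(-1, 6), Add(974, 284)) = Mul(Rational(-1, 6), 1258) = Rational(-629, 3) ≈ -209.67)
s = Rational(9, 6889) (s = Pow(Pow(Add(Rational(-629, 3), Add(Mul(16, 11), 6)), -1), 2) = Pow(Pow(Add(Rational(-629, 3), Add(176, 6)), -1), 2) = Pow(Pow(Add(Rational(-629, 3), 182), -1), 2) = Pow(Pow(Rational(-83, 3), -1), 2) = Pow(Rational(-3, 83), 2) = Rational(9, 6889) ≈ 0.0013064)
Pow(Add(3474088, s), Rational(1, 2)) = Pow(Add(3474088, Rational(9, 6889)), Rational(1, 2)) = Pow(Rational(23932992241, 6889), Rational(1, 2)) = Mul(Rational(1, 83), Pow(23932992241, Rational(1, 2)))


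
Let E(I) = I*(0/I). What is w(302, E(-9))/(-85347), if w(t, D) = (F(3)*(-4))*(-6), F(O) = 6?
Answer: -16/9483 ≈ -0.0016872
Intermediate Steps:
E(I) = 0 (E(I) = I*0 = 0)
w(t, D) = 144 (w(t, D) = (6*(-4))*(-6) = -24*(-6) = 144)
w(302, E(-9))/(-85347) = 144/(-85347) = 144*(-1/85347) = -16/9483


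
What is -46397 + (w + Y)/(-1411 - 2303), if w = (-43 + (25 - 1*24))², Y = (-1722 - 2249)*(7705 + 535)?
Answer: -69799591/1857 ≈ -37587.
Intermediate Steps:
Y = -32721040 (Y = -3971*8240 = -32721040)
w = 1764 (w = (-43 + (25 - 24))² = (-43 + 1)² = (-42)² = 1764)
-46397 + (w + Y)/(-1411 - 2303) = -46397 + (1764 - 32721040)/(-1411 - 2303) = -46397 - 32719276/(-3714) = -46397 - 32719276*(-1/3714) = -46397 + 16359638/1857 = -69799591/1857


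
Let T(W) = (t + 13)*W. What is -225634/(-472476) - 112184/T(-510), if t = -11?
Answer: 739366587/6693410 ≈ 110.46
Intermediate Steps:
T(W) = 2*W (T(W) = (-11 + 13)*W = 2*W)
-225634/(-472476) - 112184/T(-510) = -225634/(-472476) - 112184/(2*(-510)) = -225634*(-1/472476) - 112184/(-1020) = 112817/236238 - 112184*(-1/1020) = 112817/236238 + 28046/255 = 739366587/6693410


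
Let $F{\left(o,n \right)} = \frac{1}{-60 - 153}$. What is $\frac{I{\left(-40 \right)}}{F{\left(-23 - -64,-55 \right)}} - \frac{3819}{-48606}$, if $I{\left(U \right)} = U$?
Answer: $\frac{138042313}{16202} \approx 8520.1$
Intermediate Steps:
$F{\left(o,n \right)} = - \frac{1}{213}$ ($F{\left(o,n \right)} = \frac{1}{-213} = - \frac{1}{213}$)
$\frac{I{\left(-40 \right)}}{F{\left(-23 - -64,-55 \right)}} - \frac{3819}{-48606} = - \frac{40}{- \frac{1}{213}} - \frac{3819}{-48606} = \left(-40\right) \left(-213\right) - - \frac{1273}{16202} = 8520 + \frac{1273}{16202} = \frac{138042313}{16202}$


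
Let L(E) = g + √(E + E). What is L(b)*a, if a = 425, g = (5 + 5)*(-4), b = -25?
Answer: -17000 + 2125*I*√2 ≈ -17000.0 + 3005.2*I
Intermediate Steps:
g = -40 (g = 10*(-4) = -40)
L(E) = -40 + √2*√E (L(E) = -40 + √(E + E) = -40 + √(2*E) = -40 + √2*√E)
L(b)*a = (-40 + √2*√(-25))*425 = (-40 + √2*(5*I))*425 = (-40 + 5*I*√2)*425 = -17000 + 2125*I*√2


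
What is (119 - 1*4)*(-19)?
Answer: -2185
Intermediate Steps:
(119 - 1*4)*(-19) = (119 - 4)*(-19) = 115*(-19) = -2185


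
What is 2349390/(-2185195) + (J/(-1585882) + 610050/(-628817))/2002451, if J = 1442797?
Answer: -19149015582790017188707/17810706850664814854834 ≈ -1.0751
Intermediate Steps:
2349390/(-2185195) + (J/(-1585882) + 610050/(-628817))/2002451 = 2349390/(-2185195) + (1442797/(-1585882) + 610050/(-628817))/2002451 = 2349390*(-1/2185195) + (1442797*(-1/1585882) + 610050*(-1/628817))*(1/2002451) = -469878/437039 + (-1442797/1585882 - 12450/12833)*(1/2002451) = -469878/437039 - 38259644801/20351623706*1/2002451 = -469878/437039 - 38259644801/40753129241703406 = -19149015582790017188707/17810706850664814854834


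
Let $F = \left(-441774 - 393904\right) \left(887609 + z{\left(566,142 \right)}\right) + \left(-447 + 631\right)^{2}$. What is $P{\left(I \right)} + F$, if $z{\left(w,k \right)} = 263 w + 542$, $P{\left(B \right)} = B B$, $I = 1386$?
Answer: $-866603652250$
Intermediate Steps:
$P{\left(B \right)} = B^{2}$
$z{\left(w,k \right)} = 542 + 263 w$
$F = -866605573246$ ($F = \left(-441774 - 393904\right) \left(887609 + \left(542 + 263 \cdot 566\right)\right) + \left(-447 + 631\right)^{2} = - 835678 \left(887609 + \left(542 + 148858\right)\right) + 184^{2} = - 835678 \left(887609 + 149400\right) + 33856 = \left(-835678\right) 1037009 + 33856 = -866605607102 + 33856 = -866605573246$)
$P{\left(I \right)} + F = 1386^{2} - 866605573246 = 1920996 - 866605573246 = -866603652250$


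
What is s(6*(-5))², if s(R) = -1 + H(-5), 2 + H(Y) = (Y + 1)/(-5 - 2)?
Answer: 289/49 ≈ 5.8980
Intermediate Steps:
H(Y) = -15/7 - Y/7 (H(Y) = -2 + (Y + 1)/(-5 - 2) = -2 + (1 + Y)/(-7) = -2 + (1 + Y)*(-⅐) = -2 + (-⅐ - Y/7) = -15/7 - Y/7)
s(R) = -17/7 (s(R) = -1 + (-15/7 - ⅐*(-5)) = -1 + (-15/7 + 5/7) = -1 - 10/7 = -17/7)
s(6*(-5))² = (-17/7)² = 289/49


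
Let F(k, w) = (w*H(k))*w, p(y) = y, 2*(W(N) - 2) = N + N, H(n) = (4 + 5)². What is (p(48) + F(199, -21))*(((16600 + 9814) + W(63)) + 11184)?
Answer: 1347167847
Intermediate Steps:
H(n) = 81 (H(n) = 9² = 81)
W(N) = 2 + N (W(N) = 2 + (N + N)/2 = 2 + (2*N)/2 = 2 + N)
F(k, w) = 81*w² (F(k, w) = (w*81)*w = (81*w)*w = 81*w²)
(p(48) + F(199, -21))*(((16600 + 9814) + W(63)) + 11184) = (48 + 81*(-21)²)*(((16600 + 9814) + (2 + 63)) + 11184) = (48 + 81*441)*((26414 + 65) + 11184) = (48 + 35721)*(26479 + 11184) = 35769*37663 = 1347167847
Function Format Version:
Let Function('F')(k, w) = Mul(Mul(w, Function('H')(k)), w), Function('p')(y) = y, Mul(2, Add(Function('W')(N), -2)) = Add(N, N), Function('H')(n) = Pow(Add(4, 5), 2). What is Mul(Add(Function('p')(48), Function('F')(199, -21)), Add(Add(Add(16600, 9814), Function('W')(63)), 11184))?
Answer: 1347167847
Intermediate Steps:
Function('H')(n) = 81 (Function('H')(n) = Pow(9, 2) = 81)
Function('W')(N) = Add(2, N) (Function('W')(N) = Add(2, Mul(Rational(1, 2), Add(N, N))) = Add(2, Mul(Rational(1, 2), Mul(2, N))) = Add(2, N))
Function('F')(k, w) = Mul(81, Pow(w, 2)) (Function('F')(k, w) = Mul(Mul(w, 81), w) = Mul(Mul(81, w), w) = Mul(81, Pow(w, 2)))
Mul(Add(Function('p')(48), Function('F')(199, -21)), Add(Add(Add(16600, 9814), Function('W')(63)), 11184)) = Mul(Add(48, Mul(81, Pow(-21, 2))), Add(Add(Add(16600, 9814), Add(2, 63)), 11184)) = Mul(Add(48, Mul(81, 441)), Add(Add(26414, 65), 11184)) = Mul(Add(48, 35721), Add(26479, 11184)) = Mul(35769, 37663) = 1347167847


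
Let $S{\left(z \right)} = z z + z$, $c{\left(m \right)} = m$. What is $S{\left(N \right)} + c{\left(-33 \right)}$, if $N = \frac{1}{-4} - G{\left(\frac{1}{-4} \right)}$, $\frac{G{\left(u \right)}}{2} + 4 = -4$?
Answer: $\frac{3693}{16} \approx 230.81$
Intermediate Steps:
$G{\left(u \right)} = -16$ ($G{\left(u \right)} = -8 + 2 \left(-4\right) = -8 - 8 = -16$)
$N = \frac{63}{4}$ ($N = \frac{1}{-4} - -16 = - \frac{1}{4} + 16 = \frac{63}{4} \approx 15.75$)
$S{\left(z \right)} = z + z^{2}$ ($S{\left(z \right)} = z^{2} + z = z + z^{2}$)
$S{\left(N \right)} + c{\left(-33 \right)} = \frac{63 \left(1 + \frac{63}{4}\right)}{4} - 33 = \frac{63}{4} \cdot \frac{67}{4} - 33 = \frac{4221}{16} - 33 = \frac{3693}{16}$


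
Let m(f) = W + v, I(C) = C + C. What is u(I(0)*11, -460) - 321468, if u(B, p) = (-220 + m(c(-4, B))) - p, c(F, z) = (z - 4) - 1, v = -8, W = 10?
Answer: -321226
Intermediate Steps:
I(C) = 2*C
c(F, z) = -5 + z (c(F, z) = (-4 + z) - 1 = -5 + z)
m(f) = 2 (m(f) = 10 - 8 = 2)
u(B, p) = -218 - p (u(B, p) = (-220 + 2) - p = -218 - p)
u(I(0)*11, -460) - 321468 = (-218 - 1*(-460)) - 321468 = (-218 + 460) - 321468 = 242 - 321468 = -321226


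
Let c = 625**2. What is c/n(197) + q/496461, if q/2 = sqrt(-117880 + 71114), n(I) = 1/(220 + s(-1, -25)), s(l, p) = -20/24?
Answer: 513671875/6 + 2*I*sqrt(46766)/496461 ≈ 8.5612e+7 + 0.00087118*I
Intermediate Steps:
s(l, p) = -5/6 (s(l, p) = -20*1/24 = -5/6)
n(I) = 6/1315 (n(I) = 1/(220 - 5/6) = 1/(1315/6) = 6/1315)
c = 390625
q = 2*I*sqrt(46766) (q = 2*sqrt(-117880 + 71114) = 2*sqrt(-46766) = 2*(I*sqrt(46766)) = 2*I*sqrt(46766) ≈ 432.51*I)
c/n(197) + q/496461 = 390625/(6/1315) + (2*I*sqrt(46766))/496461 = 390625*(1315/6) + (2*I*sqrt(46766))*(1/496461) = 513671875/6 + 2*I*sqrt(46766)/496461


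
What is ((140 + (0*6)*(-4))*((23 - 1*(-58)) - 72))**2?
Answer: 1587600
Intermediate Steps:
((140 + (0*6)*(-4))*((23 - 1*(-58)) - 72))**2 = ((140 + 0*(-4))*((23 + 58) - 72))**2 = ((140 + 0)*(81 - 72))**2 = (140*9)**2 = 1260**2 = 1587600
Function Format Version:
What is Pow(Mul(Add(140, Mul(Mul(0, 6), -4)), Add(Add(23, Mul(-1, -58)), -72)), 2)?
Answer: 1587600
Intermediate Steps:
Pow(Mul(Add(140, Mul(Mul(0, 6), -4)), Add(Add(23, Mul(-1, -58)), -72)), 2) = Pow(Mul(Add(140, Mul(0, -4)), Add(Add(23, 58), -72)), 2) = Pow(Mul(Add(140, 0), Add(81, -72)), 2) = Pow(Mul(140, 9), 2) = Pow(1260, 2) = 1587600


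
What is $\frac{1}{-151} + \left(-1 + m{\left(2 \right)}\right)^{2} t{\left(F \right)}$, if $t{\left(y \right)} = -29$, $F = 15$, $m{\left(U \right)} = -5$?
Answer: $- \frac{157645}{151} \approx -1044.0$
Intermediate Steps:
$\frac{1}{-151} + \left(-1 + m{\left(2 \right)}\right)^{2} t{\left(F \right)} = \frac{1}{-151} + \left(-1 - 5\right)^{2} \left(-29\right) = - \frac{1}{151} + \left(-6\right)^{2} \left(-29\right) = - \frac{1}{151} + 36 \left(-29\right) = - \frac{1}{151} - 1044 = - \frac{157645}{151}$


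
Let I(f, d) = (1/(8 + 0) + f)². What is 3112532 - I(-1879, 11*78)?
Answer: -26728913/64 ≈ -4.1764e+5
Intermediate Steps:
I(f, d) = (⅛ + f)² (I(f, d) = (1/8 + f)² = (⅛ + f)²)
3112532 - I(-1879, 11*78) = 3112532 - (1 + 8*(-1879))²/64 = 3112532 - (1 - 15032)²/64 = 3112532 - (-15031)²/64 = 3112532 - 225930961/64 = -26728913/64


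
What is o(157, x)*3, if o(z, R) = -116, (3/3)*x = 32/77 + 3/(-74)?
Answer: -348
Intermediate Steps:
x = 2137/5698 (x = 32/77 + 3/(-74) = 32*(1/77) + 3*(-1/74) = 32/77 - 3/74 = 2137/5698 ≈ 0.37504)
o(157, x)*3 = -116*3 = -348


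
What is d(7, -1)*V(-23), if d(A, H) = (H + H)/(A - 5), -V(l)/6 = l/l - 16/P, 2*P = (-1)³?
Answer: 198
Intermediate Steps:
P = -½ (P = (½)*(-1)³ = (½)*(-1) = -½ ≈ -0.50000)
V(l) = -198 (V(l) = -6*(l/l - 16/(-½)) = -6*(1 - 16*(-2)) = -6*(1 + 32) = -6*33 = -198)
d(A, H) = 2*H/(-5 + A) (d(A, H) = (2*H)/(-5 + A) = 2*H/(-5 + A))
d(7, -1)*V(-23) = (2*(-1)/(-5 + 7))*(-198) = (2*(-1)/2)*(-198) = (2*(-1)*(½))*(-198) = -1*(-198) = 198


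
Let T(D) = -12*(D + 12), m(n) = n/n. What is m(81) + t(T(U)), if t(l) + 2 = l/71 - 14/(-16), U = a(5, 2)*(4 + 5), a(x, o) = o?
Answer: -2951/568 ≈ -5.1954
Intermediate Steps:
U = 18 (U = 2*(4 + 5) = 2*9 = 18)
m(n) = 1
T(D) = -144 - 12*D (T(D) = -12*(12 + D) = -144 - 12*D)
t(l) = -9/8 + l/71 (t(l) = -2 + (l/71 - 14/(-16)) = -2 + (l*(1/71) - 14*(-1/16)) = -2 + (l/71 + 7/8) = -2 + (7/8 + l/71) = -9/8 + l/71)
m(81) + t(T(U)) = 1 + (-9/8 + (-144 - 12*18)/71) = 1 + (-9/8 + (-144 - 216)/71) = 1 + (-9/8 + (1/71)*(-360)) = 1 + (-9/8 - 360/71) = 1 - 3519/568 = -2951/568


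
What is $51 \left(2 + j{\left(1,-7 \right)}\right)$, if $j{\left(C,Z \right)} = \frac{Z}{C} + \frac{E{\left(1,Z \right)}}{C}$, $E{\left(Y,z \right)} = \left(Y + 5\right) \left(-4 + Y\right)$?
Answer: $-1173$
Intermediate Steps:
$E{\left(Y,z \right)} = \left(-4 + Y\right) \left(5 + Y\right)$ ($E{\left(Y,z \right)} = \left(5 + Y\right) \left(-4 + Y\right) = \left(-4 + Y\right) \left(5 + Y\right)$)
$j{\left(C,Z \right)} = - \frac{18}{C} + \frac{Z}{C}$ ($j{\left(C,Z \right)} = \frac{Z}{C} + \frac{-20 + 1 + 1^{2}}{C} = \frac{Z}{C} + \frac{-20 + 1 + 1}{C} = \frac{Z}{C} - \frac{18}{C} = - \frac{18}{C} + \frac{Z}{C}$)
$51 \left(2 + j{\left(1,-7 \right)}\right) = 51 \left(2 + \frac{-18 - 7}{1}\right) = 51 \left(2 + 1 \left(-25\right)\right) = 51 \left(2 - 25\right) = 51 \left(-23\right) = -1173$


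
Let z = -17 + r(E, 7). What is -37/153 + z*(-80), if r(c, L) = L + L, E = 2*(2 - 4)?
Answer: 36683/153 ≈ 239.76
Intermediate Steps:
E = -4 (E = 2*(-2) = -4)
r(c, L) = 2*L
z = -3 (z = -17 + 2*7 = -17 + 14 = -3)
-37/153 + z*(-80) = -37/153 - 3*(-80) = -37*1/153 + 240 = -37/153 + 240 = 36683/153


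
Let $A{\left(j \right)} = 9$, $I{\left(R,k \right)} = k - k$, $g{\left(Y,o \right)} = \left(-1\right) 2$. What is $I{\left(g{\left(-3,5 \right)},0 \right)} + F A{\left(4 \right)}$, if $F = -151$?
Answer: $-1359$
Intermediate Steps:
$g{\left(Y,o \right)} = -2$
$I{\left(R,k \right)} = 0$
$I{\left(g{\left(-3,5 \right)},0 \right)} + F A{\left(4 \right)} = 0 - 1359 = -1359$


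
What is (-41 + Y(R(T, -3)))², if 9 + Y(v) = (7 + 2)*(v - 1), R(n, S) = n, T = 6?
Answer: 25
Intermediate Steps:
Y(v) = -18 + 9*v (Y(v) = -9 + (7 + 2)*(v - 1) = -9 + 9*(-1 + v) = -9 + (-9 + 9*v) = -18 + 9*v)
(-41 + Y(R(T, -3)))² = (-41 + (-18 + 9*6))² = (-41 + (-18 + 54))² = (-41 + 36)² = (-5)² = 25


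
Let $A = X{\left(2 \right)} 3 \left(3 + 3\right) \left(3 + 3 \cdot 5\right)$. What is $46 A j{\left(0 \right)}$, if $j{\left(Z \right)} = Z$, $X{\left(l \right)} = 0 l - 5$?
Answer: $0$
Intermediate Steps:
$X{\left(l \right)} = -5$ ($X{\left(l \right)} = 0 - 5 = -5$)
$A = -1620$ ($A = - 5 \cdot 3 \left(3 + 3\right) \left(3 + 3 \cdot 5\right) = - 5 \cdot 3 \cdot 6 \left(3 + 15\right) = \left(-5\right) 18 \cdot 18 = \left(-90\right) 18 = -1620$)
$46 A j{\left(0 \right)} = 46 \left(-1620\right) 0 = \left(-74520\right) 0 = 0$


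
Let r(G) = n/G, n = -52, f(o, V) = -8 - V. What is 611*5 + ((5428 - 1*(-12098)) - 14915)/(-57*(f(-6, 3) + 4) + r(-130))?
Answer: 6113890/1997 ≈ 3061.5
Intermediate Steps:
r(G) = -52/G
611*5 + ((5428 - 1*(-12098)) - 14915)/(-57*(f(-6, 3) + 4) + r(-130)) = 611*5 + ((5428 - 1*(-12098)) - 14915)/(-57*((-8 - 1*3) + 4) - 52/(-130)) = 3055 + ((5428 + 12098) - 14915)/(-57*((-8 - 3) + 4) - 52*(-1/130)) = 3055 + (17526 - 14915)/(-57*(-11 + 4) + ⅖) = 3055 + 2611/(-57*(-7) + ⅖) = 3055 + 2611/(399 + ⅖) = 3055 + 2611/(1997/5) = 3055 + 2611*(5/1997) = 3055 + 13055/1997 = 6113890/1997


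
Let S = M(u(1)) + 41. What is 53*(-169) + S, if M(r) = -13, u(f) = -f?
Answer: -8929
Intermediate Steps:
S = 28 (S = -13 + 41 = 28)
53*(-169) + S = 53*(-169) + 28 = -8957 + 28 = -8929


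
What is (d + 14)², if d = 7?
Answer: 441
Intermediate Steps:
(d + 14)² = (7 + 14)² = 21² = 441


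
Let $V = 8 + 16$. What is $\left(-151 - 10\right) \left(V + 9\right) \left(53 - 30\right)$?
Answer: $-122199$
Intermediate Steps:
$V = 24$
$\left(-151 - 10\right) \left(V + 9\right) \left(53 - 30\right) = \left(-151 - 10\right) \left(24 + 9\right) \left(53 - 30\right) = - 161 \cdot 33 \cdot 23 = \left(-161\right) 759 = -122199$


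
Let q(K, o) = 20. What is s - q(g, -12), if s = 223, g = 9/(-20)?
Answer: 203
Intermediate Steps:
g = -9/20 (g = 9*(-1/20) = -9/20 ≈ -0.45000)
s - q(g, -12) = 223 - 1*20 = 223 - 20 = 203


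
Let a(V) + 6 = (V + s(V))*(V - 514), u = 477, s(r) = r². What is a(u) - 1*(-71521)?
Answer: -8364707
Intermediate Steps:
a(V) = -6 + (-514 + V)*(V + V²) (a(V) = -6 + (V + V²)*(V - 514) = -6 + (V + V²)*(-514 + V) = -6 + (-514 + V)*(V + V²))
a(u) - 1*(-71521) = (-6 + 477³ - 514*477 - 513*477²) - 1*(-71521) = (-6 + 108531333 - 245178 - 513*227529) + 71521 = (-6 + 108531333 - 245178 - 116722377) + 71521 = -8436228 + 71521 = -8364707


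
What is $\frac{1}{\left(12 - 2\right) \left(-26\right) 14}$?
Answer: $- \frac{1}{3640} \approx -0.00027473$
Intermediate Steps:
$\frac{1}{\left(12 - 2\right) \left(-26\right) 14} = \frac{1}{10 \left(-26\right) 14} = \frac{1}{\left(-260\right) 14} = \frac{1}{-3640} = - \frac{1}{3640}$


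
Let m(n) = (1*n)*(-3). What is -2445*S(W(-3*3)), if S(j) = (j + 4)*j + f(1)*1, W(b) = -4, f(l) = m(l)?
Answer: 7335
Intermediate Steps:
m(n) = -3*n (m(n) = n*(-3) = -3*n)
f(l) = -3*l
S(j) = -3 + j*(4 + j) (S(j) = (j + 4)*j - 3*1*1 = (4 + j)*j - 3*1 = j*(4 + j) - 3 = -3 + j*(4 + j))
-2445*S(W(-3*3)) = -2445*(-3 + (-4)**2 + 4*(-4)) = -2445*(-3 + 16 - 16) = -2445*(-3) = 7335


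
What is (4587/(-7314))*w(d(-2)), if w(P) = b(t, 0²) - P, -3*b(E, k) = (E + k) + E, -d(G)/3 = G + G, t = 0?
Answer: 9174/1219 ≈ 7.5258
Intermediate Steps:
d(G) = -6*G (d(G) = -3*(G + G) = -6*G)
b(E, k) = -2*E/3 - k/3 (b(E, k) = -((E + k) + E)/3 = -(k + 2*E)/3 = -2*E/3 - k/3)
w(P) = -P (w(P) = (-⅔*0 - ⅓*0²) - P = (0 - ⅓*0) - P = (0 + 0) - P = 0 - P = -P)
(4587/(-7314))*w(d(-2)) = (4587/(-7314))*(-(-6)*(-2)) = (4587*(-1/7314))*(-1*12) = -1529/2438*(-12) = 9174/1219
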